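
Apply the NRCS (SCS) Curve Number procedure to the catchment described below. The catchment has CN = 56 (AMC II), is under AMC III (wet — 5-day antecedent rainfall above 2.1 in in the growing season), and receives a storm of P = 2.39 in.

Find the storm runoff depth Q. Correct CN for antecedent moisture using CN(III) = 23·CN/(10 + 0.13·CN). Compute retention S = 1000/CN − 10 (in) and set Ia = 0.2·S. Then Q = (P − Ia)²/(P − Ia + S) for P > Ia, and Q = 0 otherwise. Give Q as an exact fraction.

Adjust CN=56 to AMC III: 23·56/(10 + 0.13·56) → 1288 ÷ (432/25) = 4025/54 ≈ 74.537
S = 1000/(4025/54) − 10 = 550/161 in ≈ 3.416 in
Initial abstraction Ia = S/5 = (550/161)/5 = 110/161 ≈ 0.683 in
P − Ia = 2.390 − 0.683 = 27479/16100 ≈ 1.707 in (> 0, runoff occurs)
Q = (27479/16100)²/((27479/16100) + 550/161) = (755095441/259210000)/(82479/16100) = 755095441/1327911900 in ≈ 0.569 in

Q = 755095441/1327911900 in ≈ 0.569 in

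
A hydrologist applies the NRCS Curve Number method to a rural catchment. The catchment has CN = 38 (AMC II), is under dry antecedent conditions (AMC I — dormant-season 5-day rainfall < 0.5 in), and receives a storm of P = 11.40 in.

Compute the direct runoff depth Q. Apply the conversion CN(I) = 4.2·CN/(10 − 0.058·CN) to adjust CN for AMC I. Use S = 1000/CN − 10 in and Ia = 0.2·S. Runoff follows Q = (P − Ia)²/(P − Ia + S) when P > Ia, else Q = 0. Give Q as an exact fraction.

Q = 52461049/169062285 in ≈ 0.310 in

Adjust CN=38 to AMC I: 4.2·38/(10 − 0.058·38) → (798/5) ÷ (1949/250) = 39900/1949 ≈ 20.472
Retention S: 1000/CN − 10 with CN=20.472 → S = 15500/399 ≈ 38.847 in
Ia = 0.2S: 0.2·38.847 = 7.769 in (exactly 3100/399)
Since P=11.400 > Ia=7.769: effective rainfall P−Ia = 7243/1995 in
Q = (7243/1995)²/((7243/1995) + 15500/399) = (52461049/3980025)/(84743/1995) = 52461049/169062285 in ≈ 0.310 in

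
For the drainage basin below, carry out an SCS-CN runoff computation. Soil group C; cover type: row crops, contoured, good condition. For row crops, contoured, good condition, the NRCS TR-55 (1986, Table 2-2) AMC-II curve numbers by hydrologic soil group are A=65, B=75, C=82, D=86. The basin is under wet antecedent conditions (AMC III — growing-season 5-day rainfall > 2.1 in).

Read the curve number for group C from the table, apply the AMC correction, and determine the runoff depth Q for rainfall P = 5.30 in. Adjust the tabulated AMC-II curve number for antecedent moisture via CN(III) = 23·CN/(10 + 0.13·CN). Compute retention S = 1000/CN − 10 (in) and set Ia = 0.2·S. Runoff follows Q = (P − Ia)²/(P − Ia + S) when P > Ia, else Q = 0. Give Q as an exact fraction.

Q = 2321216041/539197970 in ≈ 4.305 in

NRCS table: row crops, contoured, good condition, soil group C → CN(II) = 82
Wet (AMC III): CN(III) = 23·82/(10 + 0.13·82) = 1886/(1033/50) = 94300/1033 ≈ 91.288
Max retention: S = 1000/(94300/1033) − 10 = 900/943 in (≈ 0.954 in)
Ia = 0.2S: 0.2·0.954 = 0.191 in (exactly 180/943)
Since P=5.300 > Ia=0.191: effective rainfall P−Ia = 48179/9430 in
Runoff Q = (P−Ia)²/(P−Ia+S) = (5.109)²/(5.109+0.954) = 2321216041/539197970 ≈ 4.305 in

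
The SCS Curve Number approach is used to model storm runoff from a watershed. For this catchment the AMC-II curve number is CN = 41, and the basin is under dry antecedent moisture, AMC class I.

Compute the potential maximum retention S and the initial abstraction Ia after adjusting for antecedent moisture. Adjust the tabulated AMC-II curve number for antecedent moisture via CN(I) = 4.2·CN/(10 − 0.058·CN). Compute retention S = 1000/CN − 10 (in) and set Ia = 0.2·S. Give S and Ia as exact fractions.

Adjust CN=41 to AMC I: 4.2·41/(10 − 0.058·41) → (861/5) ÷ (3811/500) = 86100/3811 ≈ 22.592
Max retention: S = 1000/(86100/3811) − 10 = 29500/861 in (≈ 34.262 in)
Initial abstraction Ia = S/5 = (29500/861)/5 = 5900/861 ≈ 6.852 in

S = 29500/861 in ≈ 34.262 in; Ia = 5900/861 in ≈ 6.852 in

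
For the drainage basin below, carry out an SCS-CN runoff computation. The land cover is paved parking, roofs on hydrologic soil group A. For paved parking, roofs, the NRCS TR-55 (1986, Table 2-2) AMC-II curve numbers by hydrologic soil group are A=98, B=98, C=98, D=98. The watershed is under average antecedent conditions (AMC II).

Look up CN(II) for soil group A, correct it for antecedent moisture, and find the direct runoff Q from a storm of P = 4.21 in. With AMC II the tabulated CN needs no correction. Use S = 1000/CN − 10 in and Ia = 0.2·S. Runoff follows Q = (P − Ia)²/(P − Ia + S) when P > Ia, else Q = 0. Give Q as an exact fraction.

NRCS table: paved parking, roofs, soil group A → CN(II) = 98
Average conditions: CN = 98 (no AMC adjustment).
Retention S: 1000/CN − 10 with CN=98.000 → S = 10/49 ≈ 0.204 in
Ia = 0.2S: 0.2·0.204 = 0.041 in (exactly 2/49)
Excess rainfall: 4.210 − 0.041 = 4.169 in; P > Ia so Q > 0
Q = (20429/4900)²/((20429/4900) + 10/49) = (417344041/24010000)/(21429/4900) = 417344041/105002100 in ≈ 3.975 in

Q = 417344041/105002100 in ≈ 3.975 in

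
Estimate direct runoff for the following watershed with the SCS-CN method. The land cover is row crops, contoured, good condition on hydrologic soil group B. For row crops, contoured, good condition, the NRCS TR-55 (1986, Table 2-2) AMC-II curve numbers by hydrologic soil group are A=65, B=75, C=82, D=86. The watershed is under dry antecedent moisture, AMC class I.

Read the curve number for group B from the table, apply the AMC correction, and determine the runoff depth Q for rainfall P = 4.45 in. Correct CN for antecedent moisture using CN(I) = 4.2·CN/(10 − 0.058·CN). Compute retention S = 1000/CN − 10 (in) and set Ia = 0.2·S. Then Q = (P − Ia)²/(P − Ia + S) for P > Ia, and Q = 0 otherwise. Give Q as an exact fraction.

NRCS table: row crops, contoured, good condition, soil group B → CN(II) = 75
Adjust CN=75 to AMC I: 4.2·75/(10 − 0.058·75) → 315 ÷ (113/20) = 6300/113 ≈ 55.752
S = 1000/(6300/113) − 10 = 500/63 in ≈ 7.937 in
Initial abstraction Ia = S/5 = (500/63)/5 = 100/63 ≈ 1.587 in
Excess rainfall: 4.450 − 1.587 = 2.863 in; P > Ia so Q > 0
Runoff Q = (P−Ia)²/(P−Ia+S) = (2.863)²/(2.863+7.937) = 13010449/17144820 ≈ 0.759 in

Q = 13010449/17144820 in ≈ 0.759 in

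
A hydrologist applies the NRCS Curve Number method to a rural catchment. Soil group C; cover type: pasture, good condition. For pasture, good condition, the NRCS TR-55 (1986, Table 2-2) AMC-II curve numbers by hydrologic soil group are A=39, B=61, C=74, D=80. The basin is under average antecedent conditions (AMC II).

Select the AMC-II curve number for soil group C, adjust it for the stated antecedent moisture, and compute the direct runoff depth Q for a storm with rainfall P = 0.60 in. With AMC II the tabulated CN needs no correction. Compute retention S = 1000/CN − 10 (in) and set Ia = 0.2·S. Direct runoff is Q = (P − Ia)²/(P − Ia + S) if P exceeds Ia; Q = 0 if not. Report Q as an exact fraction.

Q = 0 in ≈ 0.000 in

NRCS table: pasture, good condition, soil group C → CN(II) = 74
Average conditions: CN = 74 (no AMC adjustment).
Max retention: S = 1000/74 − 10 = 130/37 in (≈ 3.514 in)
Ia = 0.2·(130/37) = 26/37 in ≈ 0.703 in
P = 0.600 ≤ Ia = 0.703 in: entire storm abstracted, Q = 0.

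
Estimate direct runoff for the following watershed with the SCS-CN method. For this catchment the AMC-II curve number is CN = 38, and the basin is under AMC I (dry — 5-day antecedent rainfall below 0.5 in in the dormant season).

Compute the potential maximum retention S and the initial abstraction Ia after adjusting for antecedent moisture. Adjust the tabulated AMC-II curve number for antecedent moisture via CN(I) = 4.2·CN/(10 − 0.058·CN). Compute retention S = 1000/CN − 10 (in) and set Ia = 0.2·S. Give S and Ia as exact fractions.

Adjust CN=38 to AMC I: 4.2·38/(10 − 0.058·38) → (798/5) ÷ (1949/250) = 39900/1949 ≈ 20.472
S = 1000/(39900/1949) − 10 = 15500/399 in ≈ 38.847 in
Ia = 0.2S: 0.2·38.847 = 7.769 in (exactly 3100/399)

S = 15500/399 in ≈ 38.847 in; Ia = 3100/399 in ≈ 7.769 in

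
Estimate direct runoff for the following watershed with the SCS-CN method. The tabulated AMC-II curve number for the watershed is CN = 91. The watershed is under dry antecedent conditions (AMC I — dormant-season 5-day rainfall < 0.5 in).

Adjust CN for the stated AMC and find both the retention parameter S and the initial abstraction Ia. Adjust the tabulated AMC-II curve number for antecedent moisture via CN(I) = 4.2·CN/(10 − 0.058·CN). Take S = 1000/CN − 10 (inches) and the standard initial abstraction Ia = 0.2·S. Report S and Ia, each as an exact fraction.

CN(I) from CN(II)=91: (4.2·91)/(10 − 0.058·91) = 63700/787 ≈ 80.940
Max retention: S = 1000/(63700/787) − 10 = 1500/637 in (≈ 2.355 in)
Ia = 0.2·(1500/637) = 300/637 in ≈ 0.471 in

S = 1500/637 in ≈ 2.355 in; Ia = 300/637 in ≈ 0.471 in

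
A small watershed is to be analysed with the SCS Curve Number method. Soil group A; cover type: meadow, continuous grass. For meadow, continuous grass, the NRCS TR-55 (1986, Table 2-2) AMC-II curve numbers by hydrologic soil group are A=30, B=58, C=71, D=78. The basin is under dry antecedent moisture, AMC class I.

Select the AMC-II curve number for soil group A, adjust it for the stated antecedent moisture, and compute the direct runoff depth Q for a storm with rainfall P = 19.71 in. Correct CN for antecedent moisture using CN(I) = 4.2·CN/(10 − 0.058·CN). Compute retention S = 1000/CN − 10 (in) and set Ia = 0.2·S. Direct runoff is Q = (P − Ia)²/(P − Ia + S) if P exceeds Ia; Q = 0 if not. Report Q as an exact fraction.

Q = 59892121/51965100 in ≈ 1.153 in

NRCS table: meadow, continuous grass, soil group A → CN(II) = 30
Adjust CN=30 to AMC I: 4.2·30/(10 − 0.058·30) → 126 ÷ (413/50) = 900/59 ≈ 15.254
Retention S: 1000/CN − 10 with CN=15.254 → S = 500/9 ≈ 55.556 in
Initial abstraction Ia = S/5 = (500/9)/5 = 100/9 ≈ 11.111 in
Since P=19.710 > Ia=11.111: effective rainfall P−Ia = 7739/900 in
Runoff Q = (P−Ia)²/(P−Ia+S) = (8.599)²/(8.599+55.556) = 59892121/51965100 ≈ 1.153 in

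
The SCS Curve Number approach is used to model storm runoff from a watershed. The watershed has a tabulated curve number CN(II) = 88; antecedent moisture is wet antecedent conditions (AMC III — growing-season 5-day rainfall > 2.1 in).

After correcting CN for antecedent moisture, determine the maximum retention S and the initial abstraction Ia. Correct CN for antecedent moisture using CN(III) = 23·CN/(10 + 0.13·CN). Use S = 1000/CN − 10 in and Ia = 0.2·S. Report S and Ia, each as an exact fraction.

S = 150/253 in ≈ 0.593 in; Ia = 30/253 in ≈ 0.119 in

CN(III) from CN(II)=88: (23·88)/(10 + 0.13·88) = 6325/67 ≈ 94.403
Max retention: S = 1000/(6325/67) − 10 = 150/253 in (≈ 0.593 in)
Ia = 0.2S: 0.2·0.593 = 0.119 in (exactly 30/253)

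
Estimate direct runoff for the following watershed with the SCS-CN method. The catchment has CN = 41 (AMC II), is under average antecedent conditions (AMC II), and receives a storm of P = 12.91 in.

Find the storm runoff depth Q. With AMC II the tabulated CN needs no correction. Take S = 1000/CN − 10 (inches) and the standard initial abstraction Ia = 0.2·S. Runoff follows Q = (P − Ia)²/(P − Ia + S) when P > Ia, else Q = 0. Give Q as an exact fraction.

Q = 1691759161/410537100 in ≈ 4.121 in

CN(II) = 41; AMC II needs no correction.
Retention S: 1000/CN − 10 with CN=41.000 → S = 590/41 ≈ 14.390 in
Ia = 0.2·(590/41) = 118/41 in ≈ 2.878 in
Since P=12.910 > Ia=2.878: effective rainfall P−Ia = 41131/4100 in
Runoff Q = (P−Ia)²/(P−Ia+S) = (10.032)²/(10.032+14.390) = 1691759161/410537100 ≈ 4.121 in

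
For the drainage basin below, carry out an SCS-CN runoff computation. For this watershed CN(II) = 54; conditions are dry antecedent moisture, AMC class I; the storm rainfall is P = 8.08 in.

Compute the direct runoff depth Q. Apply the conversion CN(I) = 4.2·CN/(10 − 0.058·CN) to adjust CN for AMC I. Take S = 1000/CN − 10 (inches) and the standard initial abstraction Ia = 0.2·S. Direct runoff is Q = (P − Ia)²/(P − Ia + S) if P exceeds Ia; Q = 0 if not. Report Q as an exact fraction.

Dry (AMC I): CN(I) = 4.2·54/(10 − 0.058·54) = (1134/5)/(1717/250) = 56700/1717 ≈ 33.023
Max retention: S = 1000/(56700/1717) − 10 = 11500/567 in (≈ 20.282 in)
Initial abstraction Ia = S/5 = (11500/567)/5 = 2300/567 ≈ 4.056 in
P − Ia = 8.080 − 4.056 = 57034/14175 ≈ 4.024 in (> 0, runoff occurs)
Q: (57034/14175)² ÷ (344534/14175) = 1626438578/2441884725 in (≈ 0.666 in)

Q = 1626438578/2441884725 in ≈ 0.666 in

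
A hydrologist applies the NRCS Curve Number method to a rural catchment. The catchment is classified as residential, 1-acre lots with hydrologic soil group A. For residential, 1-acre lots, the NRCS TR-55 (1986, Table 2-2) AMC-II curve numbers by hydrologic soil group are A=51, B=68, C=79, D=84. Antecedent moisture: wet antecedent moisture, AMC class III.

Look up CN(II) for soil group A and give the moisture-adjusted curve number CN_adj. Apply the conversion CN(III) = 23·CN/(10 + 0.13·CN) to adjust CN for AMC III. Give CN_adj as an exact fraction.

NRCS table: residential, 1-acre lots, soil group A → CN(II) = 51
Adjust CN=51 to AMC III: 23·51/(10 + 0.13·51) → 1173 ÷ (1663/100) = 117300/1663 ≈ 70.535

CN_adj = 117300/1663 ≈ 70.535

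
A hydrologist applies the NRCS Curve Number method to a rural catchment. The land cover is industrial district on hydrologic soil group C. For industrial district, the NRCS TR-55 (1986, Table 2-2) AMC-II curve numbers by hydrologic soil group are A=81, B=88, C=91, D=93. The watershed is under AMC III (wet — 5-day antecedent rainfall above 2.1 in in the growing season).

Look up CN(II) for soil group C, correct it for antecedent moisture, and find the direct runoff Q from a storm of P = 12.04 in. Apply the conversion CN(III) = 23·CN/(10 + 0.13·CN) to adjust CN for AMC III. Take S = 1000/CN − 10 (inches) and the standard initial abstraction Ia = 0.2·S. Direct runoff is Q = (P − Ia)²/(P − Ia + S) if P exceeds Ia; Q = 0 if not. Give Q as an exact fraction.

NRCS table: industrial district, soil group C → CN(II) = 91
CN(III) from CN(II)=91: (23·91)/(10 + 0.13·91) = 209300/2183 ≈ 95.877
S = 1000/(209300/2183) − 10 = 900/2093 in ≈ 0.430 in
Ia = 0.2S: 0.2·0.430 = 0.086 in (exactly 180/2093)
Excess rainfall: 12.040 − 0.086 = 11.954 in; P > Ia so Q > 0
Runoff Q = (P−Ia)²/(P−Ia+S) = (11.954)²/(11.954+0.430) = 391241493049/33906233725 ≈ 11.539 in

Q = 391241493049/33906233725 in ≈ 11.539 in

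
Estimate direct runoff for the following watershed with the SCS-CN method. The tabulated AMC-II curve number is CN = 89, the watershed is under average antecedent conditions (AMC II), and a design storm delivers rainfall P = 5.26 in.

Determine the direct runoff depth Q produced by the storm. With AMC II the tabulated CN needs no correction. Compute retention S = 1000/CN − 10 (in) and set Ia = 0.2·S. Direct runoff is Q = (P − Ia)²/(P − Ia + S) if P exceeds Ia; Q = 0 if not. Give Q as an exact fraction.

AMC II — tabulated CN = 89 applies directly.
Retention S: 1000/CN − 10 with CN=89.000 → S = 110/89 ≈ 1.236 in
Ia = 0.2·(110/89) = 22/89 in ≈ 0.247 in
Excess rainfall: 5.260 − 0.247 = 5.013 in; P > Ia so Q > 0
Runoff Q = (P−Ia)²/(P−Ia+S) = (5.013)²/(5.013+1.236) = 497602249/123741150 ≈ 4.021 in

Q = 497602249/123741150 in ≈ 4.021 in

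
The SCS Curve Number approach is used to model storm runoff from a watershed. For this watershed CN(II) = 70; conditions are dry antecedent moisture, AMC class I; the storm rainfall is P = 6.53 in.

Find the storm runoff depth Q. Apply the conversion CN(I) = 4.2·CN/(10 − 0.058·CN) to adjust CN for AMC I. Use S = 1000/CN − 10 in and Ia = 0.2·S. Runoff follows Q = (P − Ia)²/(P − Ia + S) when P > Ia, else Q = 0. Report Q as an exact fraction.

Dry (AMC I): CN(I) = 4.2·70/(10 − 0.058·70) = 294/(297/50) = 4900/99 ≈ 49.495
Retention S: 1000/CN − 10 with CN=49.495 → S = 500/49 ≈ 10.204 in
Ia = 0.2·(500/49) = 100/49 in ≈ 2.041 in
Excess rainfall: 6.530 − 2.041 = 4.489 in; P > Ia so Q > 0
Q = (21997/4900)²/((21997/4900) + 500/49) = (483868009/24010000)/(71997/4900) = 483868009/352785300 in ≈ 1.372 in

Q = 483868009/352785300 in ≈ 1.372 in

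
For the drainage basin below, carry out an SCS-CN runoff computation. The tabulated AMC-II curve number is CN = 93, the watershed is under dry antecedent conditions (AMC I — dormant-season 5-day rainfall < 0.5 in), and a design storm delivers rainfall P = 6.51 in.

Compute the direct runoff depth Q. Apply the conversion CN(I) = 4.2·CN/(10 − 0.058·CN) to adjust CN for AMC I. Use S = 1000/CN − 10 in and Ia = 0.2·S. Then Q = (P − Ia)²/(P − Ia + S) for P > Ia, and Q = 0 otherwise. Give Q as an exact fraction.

Q = 29456513641/6183449100 in ≈ 4.764 in

Adjust CN=93 to AMC I: 4.2·93/(10 − 0.058·93) → (1953/5) ÷ (2303/500) = 27900/329 ≈ 84.802
Max retention: S = 1000/(27900/329) − 10 = 500/279 in (≈ 1.792 in)
Ia = 0.2·(500/279) = 100/279 in ≈ 0.358 in
P − Ia = 6.510 − 0.358 = 171629/27900 ≈ 6.152 in (> 0, runoff occurs)
Q: (171629/27900)² ÷ (221629/27900) = 29456513641/6183449100 in (≈ 4.764 in)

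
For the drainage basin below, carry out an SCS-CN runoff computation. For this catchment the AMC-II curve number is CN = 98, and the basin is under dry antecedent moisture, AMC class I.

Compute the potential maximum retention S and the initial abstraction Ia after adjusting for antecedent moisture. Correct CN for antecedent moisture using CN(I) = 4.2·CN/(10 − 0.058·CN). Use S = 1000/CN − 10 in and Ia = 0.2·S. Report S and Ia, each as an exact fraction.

Adjust CN=98 to AMC I: 4.2·98/(10 − 0.058·98) → (2058/5) ÷ (1079/250) = 102900/1079 ≈ 95.366
Retention S: 1000/CN − 10 with CN=95.366 → S = 500/1029 ≈ 0.486 in
Ia = 0.2·(500/1029) = 100/1029 in ≈ 0.097 in

S = 500/1029 in ≈ 0.486 in; Ia = 100/1029 in ≈ 0.097 in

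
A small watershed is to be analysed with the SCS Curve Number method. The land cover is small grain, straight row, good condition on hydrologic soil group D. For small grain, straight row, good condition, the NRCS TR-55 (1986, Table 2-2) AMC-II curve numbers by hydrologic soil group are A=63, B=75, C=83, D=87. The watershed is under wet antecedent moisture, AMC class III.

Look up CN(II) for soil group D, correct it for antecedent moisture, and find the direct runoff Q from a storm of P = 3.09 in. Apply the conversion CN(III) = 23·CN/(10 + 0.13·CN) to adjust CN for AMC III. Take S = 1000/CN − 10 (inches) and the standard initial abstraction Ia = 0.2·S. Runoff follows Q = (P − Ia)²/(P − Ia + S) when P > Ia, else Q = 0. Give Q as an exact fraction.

Q = 350829951481/144534030900 in ≈ 2.427 in

NRCS table: small grain, straight row, good condition, soil group D → CN(II) = 87
CN(III) from CN(II)=87: (23·87)/(10 + 0.13·87) = 200100/2131 ≈ 93.900
Retention S: 1000/CN − 10 with CN=93.900 → S = 1300/2001 ≈ 0.650 in
Initial abstraction Ia = S/5 = (1300/2001)/5 = 260/2001 ≈ 0.130 in
P − Ia = 3.090 − 0.130 = 592309/200100 ≈ 2.960 in (> 0, runoff occurs)
Runoff Q = (P−Ia)²/(P−Ia+S) = (2.960)²/(2.960+0.650) = 350829951481/144534030900 ≈ 2.427 in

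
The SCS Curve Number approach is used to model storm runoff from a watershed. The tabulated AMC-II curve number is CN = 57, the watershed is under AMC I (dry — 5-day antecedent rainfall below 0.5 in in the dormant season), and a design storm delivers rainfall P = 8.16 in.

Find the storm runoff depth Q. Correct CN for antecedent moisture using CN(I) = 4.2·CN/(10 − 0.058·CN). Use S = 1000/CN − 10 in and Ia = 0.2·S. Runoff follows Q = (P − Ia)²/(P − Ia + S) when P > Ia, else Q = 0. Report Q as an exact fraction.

Dry (AMC I): CN(I) = 4.2·57/(10 − 0.058·57) = (1197/5)/(3347/500) = 119700/3347 ≈ 35.763
Retention S: 1000/CN − 10 with CN=35.763 → S = 21500/1197 ≈ 17.962 in
Initial abstraction Ia = S/5 = (21500/1197)/5 = 4300/1197 ≈ 3.592 in
Excess rainfall: 8.160 − 3.592 = 4.568 in; P > Ia so Q > 0
Q = (136688/29925)²/((136688/29925) + 21500/1197) = (18683609344/895505625)/(674188/29925) = 4670902336/5043768975 in ≈ 0.926 in

Q = 4670902336/5043768975 in ≈ 0.926 in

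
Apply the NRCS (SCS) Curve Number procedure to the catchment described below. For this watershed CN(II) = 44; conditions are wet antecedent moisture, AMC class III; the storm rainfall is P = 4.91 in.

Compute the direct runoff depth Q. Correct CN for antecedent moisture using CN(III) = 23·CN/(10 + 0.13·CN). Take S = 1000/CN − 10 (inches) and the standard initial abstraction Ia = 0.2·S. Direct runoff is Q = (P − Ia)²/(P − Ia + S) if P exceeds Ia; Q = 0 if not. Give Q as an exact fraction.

Q = 9258865729/5976441900 in ≈ 1.549 in

CN(III) from CN(II)=44: (23·44)/(10 + 0.13·44) = 25300/393 ≈ 64.377
Max retention: S = 1000/(25300/393) − 10 = 1400/253 in (≈ 5.534 in)
Initial abstraction Ia = S/5 = (1400/253)/5 = 280/253 ≈ 1.107 in
Since P=4.910 > Ia=1.107: effective rainfall P−Ia = 96223/25300 in
Q = (96223/25300)²/((96223/25300) + 1400/253) = (9258865729/640090000)/(236223/25300) = 9258865729/5976441900 in ≈ 1.549 in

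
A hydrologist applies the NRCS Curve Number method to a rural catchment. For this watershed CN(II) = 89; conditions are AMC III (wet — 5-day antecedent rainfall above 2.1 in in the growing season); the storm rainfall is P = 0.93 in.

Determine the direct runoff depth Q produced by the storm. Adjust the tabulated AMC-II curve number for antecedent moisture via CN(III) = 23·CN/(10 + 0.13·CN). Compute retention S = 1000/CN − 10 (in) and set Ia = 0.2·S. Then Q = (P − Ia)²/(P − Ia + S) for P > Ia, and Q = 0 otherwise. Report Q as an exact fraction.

CN(III) from CN(II)=89: (23·89)/(10 + 0.13·89) = 204700/2157 ≈ 94.900
Retention S: 1000/CN − 10 with CN=94.900 → S = 1100/2047 ≈ 0.537 in
Ia = 0.2S: 0.2·0.537 = 0.107 in (exactly 220/2047)
P − Ia = 0.930 − 0.107 = 168371/204700 ≈ 0.823 in (> 0, runoff occurs)
Q: (168371/204700)² ÷ (278371/204700) = 28348793641/56982543700 in (≈ 0.497 in)

Q = 28348793641/56982543700 in ≈ 0.497 in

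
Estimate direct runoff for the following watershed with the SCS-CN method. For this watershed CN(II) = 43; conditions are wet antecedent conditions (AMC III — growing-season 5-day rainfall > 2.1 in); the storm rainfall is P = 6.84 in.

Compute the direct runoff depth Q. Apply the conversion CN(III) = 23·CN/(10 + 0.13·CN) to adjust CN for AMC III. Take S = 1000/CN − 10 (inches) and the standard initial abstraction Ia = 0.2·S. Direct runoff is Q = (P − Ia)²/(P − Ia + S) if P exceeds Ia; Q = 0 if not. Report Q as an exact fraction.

Adjust CN=43 to AMC III: 23·43/(10 + 0.13·43) → 989 ÷ (1559/100) = 98900/1559 ≈ 63.438
Retention S: 1000/CN − 10 with CN=63.438 → S = 5700/989 ≈ 5.763 in
Ia = 0.2S: 0.2·5.763 = 1.153 in (exactly 1140/989)
Since P=6.840 > Ia=1.153: effective rainfall P−Ia = 140619/24725 in
Runoff Q = (P−Ia)²/(P−Ia+S) = (5.687)²/(5.687+5.763) = 346907073/122809075 ≈ 2.825 in

Q = 346907073/122809075 in ≈ 2.825 in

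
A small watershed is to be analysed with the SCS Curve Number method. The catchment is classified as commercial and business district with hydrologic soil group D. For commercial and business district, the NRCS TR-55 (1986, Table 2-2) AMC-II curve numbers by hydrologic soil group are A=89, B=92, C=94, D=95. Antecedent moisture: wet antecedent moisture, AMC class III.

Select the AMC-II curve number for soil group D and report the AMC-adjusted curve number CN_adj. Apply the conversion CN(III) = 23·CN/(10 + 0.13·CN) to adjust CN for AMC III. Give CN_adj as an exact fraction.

CN_adj = 43700/447 ≈ 97.763

NRCS table: commercial and business district, soil group D → CN(II) = 95
CN(III) from CN(II)=95: (23·95)/(10 + 0.13·95) = 43700/447 ≈ 97.763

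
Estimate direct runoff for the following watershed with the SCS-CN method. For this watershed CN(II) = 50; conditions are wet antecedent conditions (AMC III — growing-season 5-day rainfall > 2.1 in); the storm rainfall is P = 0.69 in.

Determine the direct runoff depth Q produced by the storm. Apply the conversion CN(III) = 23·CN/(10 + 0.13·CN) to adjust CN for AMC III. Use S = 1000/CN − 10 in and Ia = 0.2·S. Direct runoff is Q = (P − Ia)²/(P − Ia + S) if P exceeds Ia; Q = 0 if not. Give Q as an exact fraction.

Q = 0 in ≈ 0.000 in

Adjust CN=50 to AMC III: 23·50/(10 + 0.13·50) → 1150 ÷ (33/2) = 2300/33 ≈ 69.697
Max retention: S = 1000/(2300/33) − 10 = 100/23 in (≈ 4.348 in)
Ia = 0.2S: 0.2·4.348 = 0.870 in (exactly 20/23)
P = 0.690 ≤ Ia = 0.870 in: entire storm abstracted, Q = 0.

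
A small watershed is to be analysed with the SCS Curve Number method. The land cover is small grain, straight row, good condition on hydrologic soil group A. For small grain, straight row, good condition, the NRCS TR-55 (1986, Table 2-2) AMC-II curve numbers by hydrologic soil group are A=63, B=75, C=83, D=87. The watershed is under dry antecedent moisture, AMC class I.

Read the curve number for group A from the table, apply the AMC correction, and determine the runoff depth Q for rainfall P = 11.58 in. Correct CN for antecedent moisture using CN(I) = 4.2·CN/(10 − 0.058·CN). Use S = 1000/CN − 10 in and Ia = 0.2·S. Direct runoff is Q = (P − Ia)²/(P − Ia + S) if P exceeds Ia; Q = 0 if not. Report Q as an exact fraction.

NRCS table: small grain, straight row, good condition, soil group A → CN(II) = 63
Dry (AMC I): CN(I) = 4.2·63/(10 − 0.058·63) = (1323/5)/(3173/500) = 132300/3173 ≈ 41.696
Retention S: 1000/CN − 10 with CN=41.696 → S = 18500/1323 ≈ 13.983 in
Ia = 0.2S: 0.2·13.983 = 2.797 in (exactly 3700/1323)
P − Ia = 11.580 − 2.797 = 581017/66150 ≈ 8.783 in (> 0, runoff occurs)
Q: (581017/66150)² ÷ (1506017/66150) = 337580754289/99623024550 in (≈ 3.389 in)

Q = 337580754289/99623024550 in ≈ 3.389 in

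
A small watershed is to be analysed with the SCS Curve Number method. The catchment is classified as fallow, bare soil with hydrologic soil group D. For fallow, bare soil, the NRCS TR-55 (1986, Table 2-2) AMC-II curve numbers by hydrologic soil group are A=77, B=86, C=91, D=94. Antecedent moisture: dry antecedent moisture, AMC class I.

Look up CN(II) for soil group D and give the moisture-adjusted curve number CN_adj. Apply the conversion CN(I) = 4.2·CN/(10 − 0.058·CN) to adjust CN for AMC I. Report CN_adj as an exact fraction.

CN_adj = 32900/379 ≈ 86.807

NRCS table: fallow, bare soil, soil group D → CN(II) = 94
CN(I) from CN(II)=94: (4.2·94)/(10 − 0.058·94) = 32900/379 ≈ 86.807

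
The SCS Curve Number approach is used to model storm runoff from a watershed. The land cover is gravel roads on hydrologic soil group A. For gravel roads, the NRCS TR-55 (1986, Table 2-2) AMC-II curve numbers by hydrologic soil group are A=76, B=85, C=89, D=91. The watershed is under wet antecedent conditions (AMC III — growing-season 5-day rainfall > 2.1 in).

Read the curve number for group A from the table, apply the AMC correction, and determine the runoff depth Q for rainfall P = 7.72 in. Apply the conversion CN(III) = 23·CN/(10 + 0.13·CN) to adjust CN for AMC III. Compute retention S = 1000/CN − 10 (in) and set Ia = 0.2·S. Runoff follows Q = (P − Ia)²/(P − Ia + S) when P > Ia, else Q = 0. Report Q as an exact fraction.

NRCS table: gravel roads, soil group A → CN(II) = 76
CN(III) from CN(II)=76: (23·76)/(10 + 0.13·76) = 43700/497 ≈ 87.928
S = 1000/(43700/497) − 10 = 600/437 in ≈ 1.373 in
Ia = 0.2·(600/437) = 120/437 in ≈ 0.275 in
P − Ia = 7.720 − 0.275 = 81341/10925 ≈ 7.445 in (> 0, runoff occurs)
Q = (81341/10925)²/((81341/10925) + 600/437) = (6616358281/119355625)/(96341/10925) = 6616358281/1052525425 in ≈ 6.286 in

Q = 6616358281/1052525425 in ≈ 6.286 in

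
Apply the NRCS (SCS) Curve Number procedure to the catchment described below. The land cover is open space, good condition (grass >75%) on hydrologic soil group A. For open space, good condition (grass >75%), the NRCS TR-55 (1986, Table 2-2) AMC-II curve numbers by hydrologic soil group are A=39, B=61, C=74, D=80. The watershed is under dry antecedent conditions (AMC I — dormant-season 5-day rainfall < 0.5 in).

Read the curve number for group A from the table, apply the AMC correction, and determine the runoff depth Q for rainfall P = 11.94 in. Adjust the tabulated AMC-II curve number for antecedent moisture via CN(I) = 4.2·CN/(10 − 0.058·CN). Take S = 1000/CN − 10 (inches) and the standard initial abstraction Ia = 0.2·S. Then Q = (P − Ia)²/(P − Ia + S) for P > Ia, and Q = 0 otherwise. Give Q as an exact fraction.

Q = 33835027249/69981215850 in ≈ 0.483 in

NRCS table: open space, good condition (grass >75%), soil group A → CN(II) = 39
CN(I) from CN(II)=39: (4.2·39)/(10 − 0.058·39) = 81900/3869 ≈ 21.168
Max retention: S = 1000/(81900/3869) − 10 = 30500/819 in (≈ 37.241 in)
Initial abstraction Ia = S/5 = (30500/819)/5 = 6100/819 ≈ 7.448 in
P − Ia = 11.940 − 7.448 = 183943/40950 ≈ 4.492 in (> 0, runoff occurs)
Q: (183943/40950)² ÷ (1708943/40950) = 33835027249/69981215850 in (≈ 0.483 in)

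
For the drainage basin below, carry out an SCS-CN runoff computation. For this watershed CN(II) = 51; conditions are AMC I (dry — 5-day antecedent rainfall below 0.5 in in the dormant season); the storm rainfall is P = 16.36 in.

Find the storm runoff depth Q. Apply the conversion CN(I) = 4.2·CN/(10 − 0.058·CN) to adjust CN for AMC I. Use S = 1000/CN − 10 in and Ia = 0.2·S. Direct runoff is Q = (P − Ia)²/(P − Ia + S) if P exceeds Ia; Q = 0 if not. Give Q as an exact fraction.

Adjust CN=51 to AMC I: 4.2·51/(10 − 0.058·51) → (1071/5) ÷ (3521/500) = 15300/503 ≈ 30.417
S = 1000/(15300/503) − 10 = 3500/153 in ≈ 22.876 in
Ia = 0.2·(3500/153) = 700/153 in ≈ 4.575 in
Since P=16.360 > Ia=4.575: effective rainfall P−Ia = 45077/3825 in
Runoff Q = (P−Ia)²/(P−Ia+S) = (11.785)²/(11.785+22.876) = 2031935929/507107025 ≈ 4.007 in

Q = 2031935929/507107025 in ≈ 4.007 in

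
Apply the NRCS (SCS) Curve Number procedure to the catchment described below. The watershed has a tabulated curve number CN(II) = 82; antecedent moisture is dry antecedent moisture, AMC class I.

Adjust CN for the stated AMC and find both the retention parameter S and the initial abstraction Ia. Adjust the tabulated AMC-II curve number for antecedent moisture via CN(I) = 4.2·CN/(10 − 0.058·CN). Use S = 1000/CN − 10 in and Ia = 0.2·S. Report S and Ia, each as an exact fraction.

Dry (AMC I): CN(I) = 4.2·82/(10 − 0.058·82) = (1722/5)/(1311/250) = 28700/437 ≈ 65.675
Max retention: S = 1000/(28700/437) − 10 = 1500/287 in (≈ 5.226 in)
Ia = 0.2S: 0.2·5.226 = 1.045 in (exactly 300/287)

S = 1500/287 in ≈ 5.226 in; Ia = 300/287 in ≈ 1.045 in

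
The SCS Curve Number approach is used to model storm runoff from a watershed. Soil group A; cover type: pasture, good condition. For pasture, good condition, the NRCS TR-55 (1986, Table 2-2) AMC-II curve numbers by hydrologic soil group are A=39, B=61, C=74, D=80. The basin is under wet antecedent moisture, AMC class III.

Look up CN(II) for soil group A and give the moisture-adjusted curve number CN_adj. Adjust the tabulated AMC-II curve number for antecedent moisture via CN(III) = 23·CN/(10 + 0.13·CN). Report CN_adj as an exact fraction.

NRCS table: pasture, good condition, soil group A → CN(II) = 39
Wet (AMC III): CN(III) = 23·39/(10 + 0.13·39) = 897/(1507/100) = 89700/1507 ≈ 59.522

CN_adj = 89700/1507 ≈ 59.522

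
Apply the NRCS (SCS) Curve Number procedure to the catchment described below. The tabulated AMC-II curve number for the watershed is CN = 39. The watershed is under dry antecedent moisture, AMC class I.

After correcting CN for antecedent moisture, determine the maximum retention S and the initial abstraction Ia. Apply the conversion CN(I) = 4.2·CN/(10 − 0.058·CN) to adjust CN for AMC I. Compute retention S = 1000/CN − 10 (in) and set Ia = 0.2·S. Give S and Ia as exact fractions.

Dry (AMC I): CN(I) = 4.2·39/(10 − 0.058·39) = (819/5)/(3869/500) = 81900/3869 ≈ 21.168
Retention S: 1000/CN − 10 with CN=21.168 → S = 30500/819 ≈ 37.241 in
Ia = 0.2S: 0.2·37.241 = 7.448 in (exactly 6100/819)

S = 30500/819 in ≈ 37.241 in; Ia = 6100/819 in ≈ 7.448 in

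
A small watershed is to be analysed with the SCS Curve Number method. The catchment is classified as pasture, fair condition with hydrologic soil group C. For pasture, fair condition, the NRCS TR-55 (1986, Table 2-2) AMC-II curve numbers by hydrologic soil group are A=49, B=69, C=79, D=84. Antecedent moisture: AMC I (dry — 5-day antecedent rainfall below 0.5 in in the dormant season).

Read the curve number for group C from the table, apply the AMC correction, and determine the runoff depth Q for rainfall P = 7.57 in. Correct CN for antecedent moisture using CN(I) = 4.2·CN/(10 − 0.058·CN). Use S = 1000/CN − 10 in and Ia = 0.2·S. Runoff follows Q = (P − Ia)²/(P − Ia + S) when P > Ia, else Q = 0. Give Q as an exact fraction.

Q = 2480338809/788443700 in ≈ 3.146 in

NRCS table: pasture, fair condition, soil group C → CN(II) = 79
Dry (AMC I): CN(I) = 4.2·79/(10 − 0.058·79) = (1659/5)/(2709/500) = 7900/129 ≈ 61.240
Max retention: S = 1000/(7900/129) − 10 = 500/79 in (≈ 6.329 in)
Initial abstraction Ia = S/5 = (500/79)/5 = 100/79 ≈ 1.266 in
Since P=7.570 > Ia=1.266: effective rainfall P−Ia = 49803/7900 in
Q: (49803/7900)² ÷ (99803/7900) = 2480338809/788443700 in (≈ 3.146 in)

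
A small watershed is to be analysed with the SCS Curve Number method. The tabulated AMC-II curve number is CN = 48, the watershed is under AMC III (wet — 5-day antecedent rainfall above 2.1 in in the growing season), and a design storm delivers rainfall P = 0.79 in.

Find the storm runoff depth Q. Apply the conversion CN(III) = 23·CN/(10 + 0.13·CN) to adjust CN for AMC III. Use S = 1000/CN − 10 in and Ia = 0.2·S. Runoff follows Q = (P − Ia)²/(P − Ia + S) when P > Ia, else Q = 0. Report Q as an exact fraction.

Q = 0 in ≈ 0.000 in

Adjust CN=48 to AMC III: 23·48/(10 + 0.13·48) → 1104 ÷ (406/25) = 13800/203 ≈ 67.980
Retention S: 1000/CN − 10 with CN=67.980 → S = 325/69 ≈ 4.710 in
Initial abstraction Ia = S/5 = (325/69)/5 = 65/69 ≈ 0.942 in
P = 0.790 ≤ Ia = 0.942 in: entire storm abstracted, Q = 0.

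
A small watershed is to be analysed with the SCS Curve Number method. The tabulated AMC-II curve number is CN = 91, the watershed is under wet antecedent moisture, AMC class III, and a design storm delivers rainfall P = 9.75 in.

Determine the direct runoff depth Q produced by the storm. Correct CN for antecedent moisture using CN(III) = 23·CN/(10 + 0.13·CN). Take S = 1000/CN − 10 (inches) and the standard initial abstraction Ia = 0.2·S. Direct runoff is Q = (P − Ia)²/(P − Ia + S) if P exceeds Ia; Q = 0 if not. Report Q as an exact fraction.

Wet (AMC III): CN(III) = 23·91/(10 + 0.13·91) = 2093/(2183/100) = 209300/2183 ≈ 95.877
S = 1000/(209300/2183) − 10 = 900/2093 in ≈ 0.430 in
Initial abstraction Ia = S/5 = (900/2093)/5 = 180/2093 ≈ 0.086 in
P − Ia = 9.750 − 0.086 = 80907/8372 ≈ 9.664 in (> 0, runoff occurs)
Q: (80907/8372)² ÷ (84507/8372) = 2181980883/235830868 in (≈ 9.252 in)

Q = 2181980883/235830868 in ≈ 9.252 in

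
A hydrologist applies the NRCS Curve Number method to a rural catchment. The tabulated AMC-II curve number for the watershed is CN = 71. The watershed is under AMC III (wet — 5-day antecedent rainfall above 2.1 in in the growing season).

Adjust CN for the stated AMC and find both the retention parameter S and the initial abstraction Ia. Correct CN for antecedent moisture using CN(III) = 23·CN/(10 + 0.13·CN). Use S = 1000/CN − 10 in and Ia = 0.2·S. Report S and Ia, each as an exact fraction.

S = 2900/1633 in ≈ 1.776 in; Ia = 580/1633 in ≈ 0.355 in

CN(III) from CN(II)=71: (23·71)/(10 + 0.13·71) = 163300/1923 ≈ 84.919
Retention S: 1000/CN − 10 with CN=84.919 → S = 2900/1633 ≈ 1.776 in
Ia = 0.2S: 0.2·1.776 = 0.355 in (exactly 580/1633)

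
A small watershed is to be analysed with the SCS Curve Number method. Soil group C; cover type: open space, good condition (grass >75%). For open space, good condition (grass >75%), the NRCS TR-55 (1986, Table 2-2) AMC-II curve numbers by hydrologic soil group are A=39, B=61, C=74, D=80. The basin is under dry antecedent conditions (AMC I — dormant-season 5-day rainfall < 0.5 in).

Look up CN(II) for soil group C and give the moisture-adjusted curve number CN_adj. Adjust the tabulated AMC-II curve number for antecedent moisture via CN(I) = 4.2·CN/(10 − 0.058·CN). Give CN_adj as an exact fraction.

NRCS table: open space, good condition (grass >75%), soil group C → CN(II) = 74
CN(I) from CN(II)=74: (4.2·74)/(10 − 0.058·74) = 77700/1427 ≈ 54.450

CN_adj = 77700/1427 ≈ 54.450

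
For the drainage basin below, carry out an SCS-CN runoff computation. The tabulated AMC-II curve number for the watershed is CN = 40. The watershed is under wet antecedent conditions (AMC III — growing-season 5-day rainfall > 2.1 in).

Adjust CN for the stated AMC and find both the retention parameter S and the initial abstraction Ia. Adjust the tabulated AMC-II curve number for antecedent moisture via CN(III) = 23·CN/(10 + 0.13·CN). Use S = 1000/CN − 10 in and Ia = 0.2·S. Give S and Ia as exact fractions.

Wet (AMC III): CN(III) = 23·40/(10 + 0.13·40) = 920/(76/5) = 1150/19 ≈ 60.526
S = 1000/(1150/19) − 10 = 150/23 in ≈ 6.522 in
Initial abstraction Ia = S/5 = (150/23)/5 = 30/23 ≈ 1.304 in

S = 150/23 in ≈ 6.522 in; Ia = 30/23 in ≈ 1.304 in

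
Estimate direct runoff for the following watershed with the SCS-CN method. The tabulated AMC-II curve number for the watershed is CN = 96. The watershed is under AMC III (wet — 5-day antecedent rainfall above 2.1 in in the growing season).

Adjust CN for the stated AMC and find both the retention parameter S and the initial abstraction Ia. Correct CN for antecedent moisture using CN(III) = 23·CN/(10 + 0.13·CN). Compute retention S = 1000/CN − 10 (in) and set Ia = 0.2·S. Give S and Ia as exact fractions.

CN(III) from CN(II)=96: (23·96)/(10 + 0.13·96) = 27600/281 ≈ 98.221
Retention S: 1000/CN − 10 with CN=98.221 → S = 25/138 ≈ 0.181 in
Initial abstraction Ia = S/5 = (25/138)/5 = 5/138 ≈ 0.036 in

S = 25/138 in ≈ 0.181 in; Ia = 5/138 in ≈ 0.036 in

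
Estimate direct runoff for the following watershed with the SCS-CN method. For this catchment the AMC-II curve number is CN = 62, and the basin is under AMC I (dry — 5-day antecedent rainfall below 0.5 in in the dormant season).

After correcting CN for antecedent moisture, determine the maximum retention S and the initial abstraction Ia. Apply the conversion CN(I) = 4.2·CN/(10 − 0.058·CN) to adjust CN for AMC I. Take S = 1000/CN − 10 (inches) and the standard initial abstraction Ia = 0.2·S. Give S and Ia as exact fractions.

Adjust CN=62 to AMC I: 4.2·62/(10 − 0.058·62) → (1302/5) ÷ (1601/250) = 65100/1601 ≈ 40.662
S = 1000/(65100/1601) − 10 = 9500/651 in ≈ 14.593 in
Ia = 0.2·(9500/651) = 1900/651 in ≈ 2.919 in

S = 9500/651 in ≈ 14.593 in; Ia = 1900/651 in ≈ 2.919 in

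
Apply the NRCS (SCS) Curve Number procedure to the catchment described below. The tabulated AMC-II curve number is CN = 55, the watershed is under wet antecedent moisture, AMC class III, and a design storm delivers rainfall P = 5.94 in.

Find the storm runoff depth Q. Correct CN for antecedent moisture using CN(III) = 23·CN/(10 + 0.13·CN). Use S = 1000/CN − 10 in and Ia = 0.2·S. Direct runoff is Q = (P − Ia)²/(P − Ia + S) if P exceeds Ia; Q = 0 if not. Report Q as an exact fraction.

Adjust CN=55 to AMC III: 23·55/(10 + 0.13·55) → 1265 ÷ (343/20) = 25300/343 ≈ 73.761
Retention S: 1000/CN − 10 with CN=73.761 → S = 900/253 ≈ 3.557 in
Ia = 0.2·(900/253) = 180/253 in ≈ 0.711 in
Since P=5.940 > Ia=0.711: effective rainfall P−Ia = 66141/12650 in
Runoff Q = (P−Ia)²/(P−Ia+S) = (5.229)²/(5.229+3.557) = 486070209/156214850 ≈ 3.112 in

Q = 486070209/156214850 in ≈ 3.112 in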